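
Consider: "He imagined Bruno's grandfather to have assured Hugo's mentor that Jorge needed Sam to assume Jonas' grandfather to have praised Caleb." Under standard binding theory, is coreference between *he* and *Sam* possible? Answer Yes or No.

No

*Sam* is an R-expression; Principle C requires it to be free (not bound by any c-commanding expression).
— he: subject of the matrix clause; the pronoun c-commands the R-expression — coreference blocked (Principle C).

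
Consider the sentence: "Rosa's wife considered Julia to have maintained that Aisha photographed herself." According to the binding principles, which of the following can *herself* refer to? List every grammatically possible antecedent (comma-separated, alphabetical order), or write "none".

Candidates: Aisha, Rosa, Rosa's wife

*herself* is a reflexive; Principle A requires it to be bound within its binding domain — the clause headed by 'photographed'.
— Aisha: subject of the clause headed by 'photographed'; c-commands the reflexive within its binding domain — allowed (Principle A).
— Rosa: possessor inside the subject DP of the matrix clause; does not c-command the reflexive — cannot bind it (Principle A).
— Rosa's wife: subject of the matrix clause; c-commands the reflexive but lies outside its binding domain — cannot bind it (Principle A).

Aisha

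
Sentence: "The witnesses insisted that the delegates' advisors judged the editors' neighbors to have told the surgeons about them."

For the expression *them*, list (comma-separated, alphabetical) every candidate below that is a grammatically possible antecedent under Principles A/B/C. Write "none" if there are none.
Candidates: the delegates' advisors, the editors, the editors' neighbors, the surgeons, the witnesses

*them* is a pronoun; Principle B requires it to be free in its binding domain — the clause headed by 'told'.
— the delegates' advisors: subject of the clause headed by 'judged'; c-commands the pronoun but lies outside its binding domain — allowed.
— the editors: possessor inside the subject DP of the clause headed by 'told'; does not c-command the pronoun — Principle B does not apply; allowed.
— the editors' neighbors: subject of the clause headed by 'told'; c-commands the pronoun within its binding domain — blocked (Principle B).
— the surgeons: object of the clause headed by 'told'; c-commands the pronoun within its binding domain — blocked (Principle B).
— the witnesses: subject of the matrix clause; c-commands the pronoun but lies outside its binding domain — allowed.

the delegates' advisors, the editors, the witnesses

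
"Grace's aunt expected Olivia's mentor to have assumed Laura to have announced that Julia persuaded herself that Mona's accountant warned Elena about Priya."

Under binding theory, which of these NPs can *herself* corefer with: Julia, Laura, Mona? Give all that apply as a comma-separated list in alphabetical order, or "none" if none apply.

*herself* is a reflexive; Principle A requires it to be bound within its binding domain — the clause headed by 'persuaded'.
— Julia: subject of the clause headed by 'persuaded'; c-commands the reflexive within its binding domain — allowed (Principle A).
— Laura: subject of the clause headed by 'announced'; c-commands the reflexive but lies outside its binding domain — cannot bind it (Principle A).
— Mona: possessor inside the subject DP of the clause headed by 'warned'; does not c-command the reflexive — cannot bind it (Principle A).

Julia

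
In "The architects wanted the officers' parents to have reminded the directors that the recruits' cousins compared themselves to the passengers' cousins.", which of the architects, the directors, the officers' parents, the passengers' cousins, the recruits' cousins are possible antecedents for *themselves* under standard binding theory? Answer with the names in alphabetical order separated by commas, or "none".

the recruits' cousins

*themselves* is a reflexive; Principle A requires it to be bound within its binding domain — the clause headed by 'compared'.
— the architects: subject of the matrix clause; c-commands the reflexive but lies outside its binding domain — cannot bind it (Principle A).
— the directors: object of the clause headed by 'reminded'; c-commands the reflexive but lies outside its binding domain — cannot bind it (Principle A).
— the officers' parents: subject of the clause headed by 'reminded'; c-commands the reflexive but lies outside its binding domain — cannot bind it (Principle A).
— the passengers' cousins: second object of the clause headed by 'compared'; does not c-command the reflexive — cannot bind it (Principle A).
— the recruits' cousins: subject of the clause headed by 'compared'; c-commands the reflexive within its binding domain — allowed (Principle A).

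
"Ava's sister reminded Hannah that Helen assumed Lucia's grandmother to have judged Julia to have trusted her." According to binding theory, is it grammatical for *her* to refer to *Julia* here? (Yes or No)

No

*Julia* is an R-expression; Principle C requires it to be free (not bound by any c-commanding expression).
— her: object of the clause headed by 'trusted'; the R-expression locally c-commands the pronoun — coreference blocked (Principle B on the pronoun).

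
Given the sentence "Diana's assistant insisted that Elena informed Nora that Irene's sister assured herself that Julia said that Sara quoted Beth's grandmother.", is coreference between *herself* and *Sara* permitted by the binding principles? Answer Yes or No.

*herself* is a reflexive; Principle A requires it to be bound within its binding domain — the clause headed by 'assured'.
— Sara: subject of the clause headed by 'quoted'; does not c-command the reflexive — cannot bind it (Principle A).

No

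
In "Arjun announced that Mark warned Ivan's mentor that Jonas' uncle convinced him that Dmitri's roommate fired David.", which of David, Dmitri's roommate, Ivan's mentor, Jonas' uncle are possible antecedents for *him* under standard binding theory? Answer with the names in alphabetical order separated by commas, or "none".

Ivan's mentor

*him* is a pronoun; Principle B requires it to be free in its binding domain — the clause headed by 'convinced'.
— David: object of the clause headed by 'fired'; is c-commanded by the pronoun; coreference would bind this R-expression — blocked (Principle C).
— Dmitri's roommate: subject of the clause headed by 'fired'; is c-commanded by the pronoun; coreference would bind this R-expression — blocked (Principle C).
— Ivan's mentor: object of the clause headed by 'warned'; c-commands the pronoun but lies outside its binding domain — allowed.
— Jonas' uncle: subject of the clause headed by 'convinced'; c-commands the pronoun within its binding domain — blocked (Principle B).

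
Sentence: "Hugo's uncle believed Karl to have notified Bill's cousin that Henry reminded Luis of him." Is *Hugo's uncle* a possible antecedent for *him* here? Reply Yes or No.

Yes

*him* is a pronoun; Principle B requires it to be free in its binding domain — the clause headed by 'reminded'.
— Hugo's uncle: subject of the matrix clause; c-commands the pronoun but lies outside its binding domain — allowed.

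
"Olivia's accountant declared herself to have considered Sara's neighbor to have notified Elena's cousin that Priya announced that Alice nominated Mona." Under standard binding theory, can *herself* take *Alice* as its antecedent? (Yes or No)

No

*herself* is a reflexive; Principle A requires it to be bound within its binding domain — the matrix clause.
— Alice: subject of the clause headed by 'nominated'; does not c-command the reflexive — cannot bind it (Principle A).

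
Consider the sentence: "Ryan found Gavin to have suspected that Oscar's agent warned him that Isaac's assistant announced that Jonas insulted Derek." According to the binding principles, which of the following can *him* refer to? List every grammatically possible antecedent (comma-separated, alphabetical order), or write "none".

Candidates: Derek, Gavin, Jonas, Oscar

*him* is a pronoun; Principle B requires it to be free in its binding domain — the clause headed by 'warned'.
— Derek: object of the clause headed by 'insulted'; is c-commanded by the pronoun; coreference would bind this R-expression — blocked (Principle C).
— Gavin: subject of the clause headed by 'suspected'; c-commands the pronoun but lies outside its binding domain — allowed.
— Jonas: subject of the clause headed by 'insulted'; is c-commanded by the pronoun; coreference would bind this R-expression — blocked (Principle C).
— Oscar: possessor inside the subject DP of the clause headed by 'warned'; does not c-command the pronoun — Principle B does not apply; allowed.

Gavin, Oscar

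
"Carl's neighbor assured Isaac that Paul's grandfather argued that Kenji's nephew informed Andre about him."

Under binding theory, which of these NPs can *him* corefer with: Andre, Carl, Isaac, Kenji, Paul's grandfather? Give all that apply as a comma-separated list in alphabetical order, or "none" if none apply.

*him* is a pronoun; Principle B requires it to be free in its binding domain — the clause headed by 'informed'.
— Andre: object of the clause headed by 'informed'; c-commands the pronoun within its binding domain — blocked (Principle B).
— Carl: possessor inside the subject DP of the matrix clause; does not c-command the pronoun — Principle B does not apply; allowed.
— Isaac: object of the matrix clause; c-commands the pronoun but lies outside its binding domain — allowed.
— Kenji: possessor inside the subject DP of the clause headed by 'informed'; does not c-command the pronoun — Principle B does not apply; allowed.
— Paul's grandfather: subject of the clause headed by 'argued'; c-commands the pronoun but lies outside its binding domain — allowed.

Carl, Isaac, Kenji, Paul's grandfather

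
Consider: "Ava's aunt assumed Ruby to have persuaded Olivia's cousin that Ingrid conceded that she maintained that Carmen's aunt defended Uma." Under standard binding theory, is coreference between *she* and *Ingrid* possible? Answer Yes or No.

*Ingrid* is an R-expression; Principle C requires it to be free (not bound by any c-commanding expression).
— she: subject of the clause headed by 'maintained'; the pronoun does not c-command the R-expression — coreference allowed.

Yes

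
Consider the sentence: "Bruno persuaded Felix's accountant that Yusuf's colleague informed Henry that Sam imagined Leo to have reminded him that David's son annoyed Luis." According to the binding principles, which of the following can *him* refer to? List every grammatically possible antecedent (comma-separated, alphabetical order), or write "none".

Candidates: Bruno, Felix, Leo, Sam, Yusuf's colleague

*him* is a pronoun; Principle B requires it to be free in its binding domain — the clause headed by 'reminded'.
— Bruno: subject of the matrix clause; c-commands the pronoun but lies outside its binding domain — allowed.
— Felix: possessor inside the object DP of the matrix clause; does not c-command the pronoun — Principle B does not apply; allowed.
— Leo: subject of the clause headed by 'reminded'; c-commands the pronoun within its binding domain — blocked (Principle B).
— Sam: subject of the clause headed by 'imagined'; c-commands the pronoun but lies outside its binding domain — allowed.
— Yusuf's colleague: subject of the clause headed by 'informed'; c-commands the pronoun but lies outside its binding domain — allowed.

Bruno, Felix, Sam, Yusuf's colleague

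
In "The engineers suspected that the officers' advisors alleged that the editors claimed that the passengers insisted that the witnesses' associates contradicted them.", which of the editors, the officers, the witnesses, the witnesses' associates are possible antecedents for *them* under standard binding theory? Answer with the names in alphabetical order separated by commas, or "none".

*them* is a pronoun; Principle B requires it to be free in its binding domain — the clause headed by 'contradicted'.
— the editors: subject of the clause headed by 'claimed'; c-commands the pronoun but lies outside its binding domain — allowed.
— the officers: possessor inside the subject DP of the clause headed by 'alleged'; does not c-command the pronoun — Principle B does not apply; allowed.
— the witnesses: possessor inside the subject DP of the clause headed by 'contradicted'; does not c-command the pronoun — Principle B does not apply; allowed.
— the witnesses' associates: subject of the clause headed by 'contradicted'; c-commands the pronoun within its binding domain — blocked (Principle B).

the editors, the officers, the witnesses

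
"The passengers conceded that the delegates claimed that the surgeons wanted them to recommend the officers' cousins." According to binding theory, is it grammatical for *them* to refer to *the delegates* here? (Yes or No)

Yes

*the delegates* is an R-expression; Principle C requires it to be free (not bound by any c-commanding expression).
— them: subject of the clause headed by 'recommend'; the pronoun does not c-command the R-expression — coreference allowed.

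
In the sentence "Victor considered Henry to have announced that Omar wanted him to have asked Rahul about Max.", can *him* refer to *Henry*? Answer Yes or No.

*him* is a pronoun; Principle B requires it to be free in its binding domain — the clause headed by 'wanted'.
— Henry: subject of the clause headed by 'announced'; c-commands the pronoun but lies outside its binding domain — allowed.

Yes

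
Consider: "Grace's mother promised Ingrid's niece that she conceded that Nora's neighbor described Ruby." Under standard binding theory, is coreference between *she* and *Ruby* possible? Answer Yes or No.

No

*Ruby* is an R-expression; Principle C requires it to be free (not bound by any c-commanding expression).
— she: subject of the clause headed by 'conceded'; the pronoun c-commands the R-expression — coreference blocked (Principle C).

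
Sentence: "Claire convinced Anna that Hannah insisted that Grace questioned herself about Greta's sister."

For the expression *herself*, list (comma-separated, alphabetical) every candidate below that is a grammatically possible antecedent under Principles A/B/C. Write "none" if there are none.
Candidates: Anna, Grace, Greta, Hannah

*herself* is a reflexive; Principle A requires it to be bound within its binding domain — the clause headed by 'questioned'.
— Anna: object of the matrix clause; c-commands the reflexive but lies outside its binding domain — cannot bind it (Principle A).
— Grace: subject of the clause headed by 'questioned'; c-commands the reflexive within its binding domain — allowed (Principle A).
— Greta: possessor inside the second object DP of the clause headed by 'questioned'; does not c-command the reflexive — cannot bind it (Principle A).
— Hannah: subject of the clause headed by 'insisted'; c-commands the reflexive but lies outside its binding domain — cannot bind it (Principle A).

Grace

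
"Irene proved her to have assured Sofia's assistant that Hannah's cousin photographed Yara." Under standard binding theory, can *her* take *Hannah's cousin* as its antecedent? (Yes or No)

*her* is a pronoun; Principle B requires it to be free in its binding domain — the matrix clause.
— Hannah's cousin: subject of the clause headed by 'photographed'; is c-commanded by the pronoun; coreference would bind this R-expression — blocked (Principle C).

No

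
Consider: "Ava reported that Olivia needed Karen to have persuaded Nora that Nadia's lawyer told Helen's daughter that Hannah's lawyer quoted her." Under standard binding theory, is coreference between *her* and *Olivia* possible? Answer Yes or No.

*Olivia* is an R-expression; Principle C requires it to be free (not bound by any c-commanding expression).
— her: object of the clause headed by 'quoted'; the pronoun does not c-command the R-expression — coreference allowed.

Yes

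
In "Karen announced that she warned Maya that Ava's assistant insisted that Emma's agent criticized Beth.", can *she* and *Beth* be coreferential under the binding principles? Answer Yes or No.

*Beth* is an R-expression; Principle C requires it to be free (not bound by any c-commanding expression).
— she: subject of the clause headed by 'warned'; the pronoun c-commands the R-expression — coreference blocked (Principle C).

No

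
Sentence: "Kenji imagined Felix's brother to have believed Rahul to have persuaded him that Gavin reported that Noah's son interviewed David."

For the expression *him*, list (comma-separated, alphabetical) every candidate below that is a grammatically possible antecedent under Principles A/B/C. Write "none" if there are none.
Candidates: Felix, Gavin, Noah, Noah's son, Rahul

Felix

*him* is a pronoun; Principle B requires it to be free in its binding domain — the clause headed by 'persuaded'.
— Felix: possessor inside the subject DP of the clause headed by 'believed'; does not c-command the pronoun — Principle B does not apply; allowed.
— Gavin: subject of the clause headed by 'reported'; is c-commanded by the pronoun; coreference would bind this R-expression — blocked (Principle C).
— Noah: possessor inside the subject DP of the clause headed by 'interviewed'; is c-commanded by the pronoun; coreference would bind this R-expression — blocked (Principle C).
— Noah's son: subject of the clause headed by 'interviewed'; is c-commanded by the pronoun; coreference would bind this R-expression — blocked (Principle C).
— Rahul: subject of the clause headed by 'persuaded'; c-commands the pronoun within its binding domain — blocked (Principle B).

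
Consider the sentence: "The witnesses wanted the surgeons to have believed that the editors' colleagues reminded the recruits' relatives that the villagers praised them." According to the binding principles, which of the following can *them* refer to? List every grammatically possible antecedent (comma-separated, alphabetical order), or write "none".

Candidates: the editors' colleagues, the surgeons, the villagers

*them* is a pronoun; Principle B requires it to be free in its binding domain — the clause headed by 'praised'.
— the editors' colleagues: subject of the clause headed by 'reminded'; c-commands the pronoun but lies outside its binding domain — allowed.
— the surgeons: subject of the clause headed by 'believed'; c-commands the pronoun but lies outside its binding domain — allowed.
— the villagers: subject of the clause headed by 'praised'; c-commands the pronoun within its binding domain — blocked (Principle B).

the editors' colleagues, the surgeons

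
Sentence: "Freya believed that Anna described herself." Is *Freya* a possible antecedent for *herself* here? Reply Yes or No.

*herself* is a reflexive; Principle A requires it to be bound within its binding domain — the clause headed by 'described'.
— Freya: subject of the matrix clause; c-commands the reflexive but lies outside its binding domain — cannot bind it (Principle A).

No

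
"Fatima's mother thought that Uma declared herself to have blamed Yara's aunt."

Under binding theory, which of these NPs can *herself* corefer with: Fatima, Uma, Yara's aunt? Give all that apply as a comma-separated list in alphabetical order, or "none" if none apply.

Uma

*herself* is a reflexive; Principle A requires it to be bound within its binding domain — the clause headed by 'declared'.
— Fatima: possessor inside the subject DP of the matrix clause; does not c-command the reflexive — cannot bind it (Principle A).
— Uma: subject of the clause headed by 'declared'; c-commands the reflexive within its binding domain — allowed (Principle A).
— Yara's aunt: object of the clause headed by 'blamed'; does not c-command the reflexive — cannot bind it (Principle A).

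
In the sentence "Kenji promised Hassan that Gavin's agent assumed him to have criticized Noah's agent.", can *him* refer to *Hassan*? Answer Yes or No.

*him* is a pronoun; Principle B requires it to be free in its binding domain — the clause headed by 'assumed'.
— Hassan: object of the matrix clause; c-commands the pronoun but lies outside its binding domain — allowed.

Yes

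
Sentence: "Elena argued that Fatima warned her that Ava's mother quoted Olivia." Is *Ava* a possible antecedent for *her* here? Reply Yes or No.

No

*her* is a pronoun; Principle B requires it to be free in its binding domain — the clause headed by 'warned'.
— Ava: possessor inside the subject DP of the clause headed by 'quoted'; is c-commanded by the pronoun; coreference would bind this R-expression — blocked (Principle C).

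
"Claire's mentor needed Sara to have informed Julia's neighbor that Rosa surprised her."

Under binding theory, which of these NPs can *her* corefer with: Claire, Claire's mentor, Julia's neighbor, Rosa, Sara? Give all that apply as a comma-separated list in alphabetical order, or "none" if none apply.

Claire, Claire's mentor, Julia's neighbor, Sara

*her* is a pronoun; Principle B requires it to be free in its binding domain — the clause headed by 'surprised'.
— Claire: possessor inside the subject DP of the matrix clause; does not c-command the pronoun — Principle B does not apply; allowed.
— Claire's mentor: subject of the matrix clause; c-commands the pronoun but lies outside its binding domain — allowed.
— Julia's neighbor: object of the clause headed by 'informed'; c-commands the pronoun but lies outside its binding domain — allowed.
— Rosa: subject of the clause headed by 'surprised'; c-commands the pronoun within its binding domain — blocked (Principle B).
— Sara: subject of the clause headed by 'informed'; c-commands the pronoun but lies outside its binding domain — allowed.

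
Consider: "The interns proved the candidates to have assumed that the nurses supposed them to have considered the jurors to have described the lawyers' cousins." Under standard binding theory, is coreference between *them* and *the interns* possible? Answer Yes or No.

Yes

*the interns* is an R-expression; Principle C requires it to be free (not bound by any c-commanding expression).
— them: subject of the clause headed by 'considered'; the pronoun does not c-command the R-expression — coreference allowed.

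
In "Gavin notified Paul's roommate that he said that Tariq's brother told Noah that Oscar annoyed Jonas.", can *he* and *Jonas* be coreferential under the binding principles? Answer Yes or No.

*Jonas* is an R-expression; Principle C requires it to be free (not bound by any c-commanding expression).
— he: subject of the clause headed by 'said'; the pronoun c-commands the R-expression — coreference blocked (Principle C).

No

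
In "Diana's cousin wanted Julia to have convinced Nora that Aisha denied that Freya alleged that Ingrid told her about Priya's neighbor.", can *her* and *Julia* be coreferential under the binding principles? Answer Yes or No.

*Julia* is an R-expression; Principle C requires it to be free (not bound by any c-commanding expression).
— her: object of the clause headed by 'told'; the pronoun does not c-command the R-expression — coreference allowed.

Yes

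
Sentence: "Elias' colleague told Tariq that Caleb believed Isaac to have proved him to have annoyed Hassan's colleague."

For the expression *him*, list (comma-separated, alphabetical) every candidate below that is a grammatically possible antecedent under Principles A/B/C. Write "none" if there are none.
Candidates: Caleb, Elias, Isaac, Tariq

*him* is a pronoun; Principle B requires it to be free in its binding domain — the clause headed by 'proved'.
— Caleb: subject of the clause headed by 'believed'; c-commands the pronoun but lies outside its binding domain — allowed.
— Elias: possessor inside the subject DP of the matrix clause; does not c-command the pronoun — Principle B does not apply; allowed.
— Isaac: subject of the clause headed by 'proved'; c-commands the pronoun within its binding domain — blocked (Principle B).
— Tariq: object of the matrix clause; c-commands the pronoun but lies outside its binding domain — allowed.

Caleb, Elias, Tariq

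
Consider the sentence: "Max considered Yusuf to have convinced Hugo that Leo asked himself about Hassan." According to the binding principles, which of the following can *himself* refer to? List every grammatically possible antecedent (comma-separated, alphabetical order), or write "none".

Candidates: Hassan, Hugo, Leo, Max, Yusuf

Leo

*himself* is a reflexive; Principle A requires it to be bound within its binding domain — the clause headed by 'asked'.
— Hassan: second object of the clause headed by 'asked'; does not c-command the reflexive — cannot bind it (Principle A).
— Hugo: object of the clause headed by 'convinced'; c-commands the reflexive but lies outside its binding domain — cannot bind it (Principle A).
— Leo: subject of the clause headed by 'asked'; c-commands the reflexive within its binding domain — allowed (Principle A).
— Max: subject of the matrix clause; c-commands the reflexive but lies outside its binding domain — cannot bind it (Principle A).
— Yusuf: subject of the clause headed by 'convinced'; c-commands the reflexive but lies outside its binding domain — cannot bind it (Principle A).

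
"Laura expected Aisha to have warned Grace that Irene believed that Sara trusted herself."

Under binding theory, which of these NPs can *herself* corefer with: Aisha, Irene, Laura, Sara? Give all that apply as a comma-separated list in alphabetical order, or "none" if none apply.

Sara

*herself* is a reflexive; Principle A requires it to be bound within its binding domain — the clause headed by 'trusted'.
— Aisha: subject of the clause headed by 'warned'; c-commands the reflexive but lies outside its binding domain — cannot bind it (Principle A).
— Irene: subject of the clause headed by 'believed'; c-commands the reflexive but lies outside its binding domain — cannot bind it (Principle A).
— Laura: subject of the matrix clause; c-commands the reflexive but lies outside its binding domain — cannot bind it (Principle A).
— Sara: subject of the clause headed by 'trusted'; c-commands the reflexive within its binding domain — allowed (Principle A).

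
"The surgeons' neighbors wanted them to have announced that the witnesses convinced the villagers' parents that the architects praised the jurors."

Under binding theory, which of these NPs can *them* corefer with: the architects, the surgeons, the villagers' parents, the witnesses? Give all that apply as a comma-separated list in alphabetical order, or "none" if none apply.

*them* is a pronoun; Principle B requires it to be free in its binding domain — the matrix clause.
— the architects: subject of the clause headed by 'praised'; is c-commanded by the pronoun; coreference would bind this R-expression — blocked (Principle C).
— the surgeons: possessor inside the subject DP of the matrix clause; does not c-command the pronoun — Principle B does not apply; allowed.
— the villagers' parents: object of the clause headed by 'convinced'; is c-commanded by the pronoun; coreference would bind this R-expression — blocked (Principle C).
— the witnesses: subject of the clause headed by 'convinced'; is c-commanded by the pronoun; coreference would bind this R-expression — blocked (Principle C).

the surgeons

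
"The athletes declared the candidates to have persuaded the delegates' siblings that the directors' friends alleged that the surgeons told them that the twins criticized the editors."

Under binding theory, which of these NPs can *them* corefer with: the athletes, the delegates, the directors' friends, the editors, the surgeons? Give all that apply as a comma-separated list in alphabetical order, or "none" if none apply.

*them* is a pronoun; Principle B requires it to be free in its binding domain — the clause headed by 'told'.
— the athletes: subject of the matrix clause; c-commands the pronoun but lies outside its binding domain — allowed.
— the delegates: possessor inside the object DP of the clause headed by 'persuaded'; does not c-command the pronoun — Principle B does not apply; allowed.
— the directors' friends: subject of the clause headed by 'alleged'; c-commands the pronoun but lies outside its binding domain — allowed.
— the editors: object of the clause headed by 'criticized'; is c-commanded by the pronoun; coreference would bind this R-expression — blocked (Principle C).
— the surgeons: subject of the clause headed by 'told'; c-commands the pronoun within its binding domain — blocked (Principle B).

the athletes, the delegates, the directors' friends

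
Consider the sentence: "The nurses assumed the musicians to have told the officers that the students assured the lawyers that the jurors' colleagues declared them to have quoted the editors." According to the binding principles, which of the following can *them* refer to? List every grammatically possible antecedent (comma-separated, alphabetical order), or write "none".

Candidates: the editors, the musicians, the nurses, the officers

the musicians, the nurses, the officers

*them* is a pronoun; Principle B requires it to be free in its binding domain — the clause headed by 'declared'.
— the editors: object of the clause headed by 'quoted'; is c-commanded by the pronoun; coreference would bind this R-expression — blocked (Principle C).
— the musicians: subject of the clause headed by 'told'; c-commands the pronoun but lies outside its binding domain — allowed.
— the nurses: subject of the matrix clause; c-commands the pronoun but lies outside its binding domain — allowed.
— the officers: object of the clause headed by 'told'; c-commands the pronoun but lies outside its binding domain — allowed.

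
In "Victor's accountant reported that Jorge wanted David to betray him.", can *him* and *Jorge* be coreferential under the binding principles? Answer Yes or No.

*Jorge* is an R-expression; Principle C requires it to be free (not bound by any c-commanding expression).
— him: object of the clause headed by 'betray'; the pronoun does not c-command the R-expression — coreference allowed.

Yes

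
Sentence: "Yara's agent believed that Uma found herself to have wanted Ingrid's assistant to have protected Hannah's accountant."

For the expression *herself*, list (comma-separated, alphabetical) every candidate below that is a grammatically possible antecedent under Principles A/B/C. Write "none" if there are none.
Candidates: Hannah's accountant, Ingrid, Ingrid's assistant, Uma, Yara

Uma

*herself* is a reflexive; Principle A requires it to be bound within its binding domain — the clause headed by 'found'.
— Hannah's accountant: object of the clause headed by 'protected'; does not c-command the reflexive — cannot bind it (Principle A).
— Ingrid: possessor inside the subject DP of the clause headed by 'protected'; does not c-command the reflexive — cannot bind it (Principle A).
— Ingrid's assistant: subject of the clause headed by 'protected'; does not c-command the reflexive — cannot bind it (Principle A).
— Uma: subject of the clause headed by 'found'; c-commands the reflexive within its binding domain — allowed (Principle A).
— Yara: possessor inside the subject DP of the matrix clause; does not c-command the reflexive — cannot bind it (Principle A).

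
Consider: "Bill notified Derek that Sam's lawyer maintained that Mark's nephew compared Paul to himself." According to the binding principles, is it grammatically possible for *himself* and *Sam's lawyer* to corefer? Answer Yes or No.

No

*himself* is a reflexive; Principle A requires it to be bound within its binding domain — the clause headed by 'compared'.
— Sam's lawyer: subject of the clause headed by 'maintained'; c-commands the reflexive but lies outside its binding domain — cannot bind it (Principle A).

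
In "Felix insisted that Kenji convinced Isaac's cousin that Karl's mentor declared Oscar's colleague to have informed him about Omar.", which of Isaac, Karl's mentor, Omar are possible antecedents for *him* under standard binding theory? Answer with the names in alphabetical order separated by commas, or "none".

*him* is a pronoun; Principle B requires it to be free in its binding domain — the clause headed by 'informed'.
— Isaac: possessor inside the object DP of the clause headed by 'convinced'; does not c-command the pronoun — Principle B does not apply; allowed.
— Karl's mentor: subject of the clause headed by 'declared'; c-commands the pronoun but lies outside its binding domain — allowed.
— Omar: second object of the clause headed by 'informed'; is c-commanded by the pronoun; coreference would bind this R-expression — blocked (Principle C).

Isaac, Karl's mentor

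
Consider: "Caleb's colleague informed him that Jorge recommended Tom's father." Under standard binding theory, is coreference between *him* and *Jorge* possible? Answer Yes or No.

*Jorge* is an R-expression; Principle C requires it to be free (not bound by any c-commanding expression).
— him: object of the matrix clause; the pronoun c-commands the R-expression — coreference blocked (Principle C).

No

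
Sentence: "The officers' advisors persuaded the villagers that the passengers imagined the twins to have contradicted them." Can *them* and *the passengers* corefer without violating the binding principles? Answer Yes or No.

*the passengers* is an R-expression; Principle C requires it to be free (not bound by any c-commanding expression).
— them: object of the clause headed by 'contradicted'; the pronoun does not c-command the R-expression — coreference allowed.

Yes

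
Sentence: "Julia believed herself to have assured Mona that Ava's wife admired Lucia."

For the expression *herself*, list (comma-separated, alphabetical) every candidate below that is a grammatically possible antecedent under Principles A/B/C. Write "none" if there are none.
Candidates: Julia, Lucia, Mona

*herself* is a reflexive; Principle A requires it to be bound within its binding domain — the matrix clause.
— Julia: subject of the matrix clause; c-commands the reflexive within its binding domain — allowed (Principle A).
— Lucia: object of the clause headed by 'admired'; does not c-command the reflexive — cannot bind it (Principle A).
— Mona: object of the clause headed by 'assured'; does not c-command the reflexive — cannot bind it (Principle A).

Julia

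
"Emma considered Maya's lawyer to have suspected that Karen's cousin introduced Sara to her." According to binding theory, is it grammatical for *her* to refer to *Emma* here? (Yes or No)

Yes

*Emma* is an R-expression; Principle C requires it to be free (not bound by any c-commanding expression).
— her: second object of the clause headed by 'introduced'; the pronoun does not c-command the R-expression — coreference allowed.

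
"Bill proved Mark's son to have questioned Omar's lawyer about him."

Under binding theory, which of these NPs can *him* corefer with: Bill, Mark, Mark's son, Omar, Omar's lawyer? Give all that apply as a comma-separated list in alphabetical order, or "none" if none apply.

*him* is a pronoun; Principle B requires it to be free in its binding domain — the clause headed by 'questioned'.
— Bill: subject of the matrix clause; c-commands the pronoun but lies outside its binding domain — allowed.
— Mark: possessor inside the subject DP of the clause headed by 'questioned'; does not c-command the pronoun — Principle B does not apply; allowed.
— Mark's son: subject of the clause headed by 'questioned'; c-commands the pronoun within its binding domain — blocked (Principle B).
— Omar: possessor inside the object DP of the clause headed by 'questioned'; does not c-command the pronoun — Principle B does not apply; allowed.
— Omar's lawyer: object of the clause headed by 'questioned'; c-commands the pronoun within its binding domain — blocked (Principle B).

Bill, Mark, Omar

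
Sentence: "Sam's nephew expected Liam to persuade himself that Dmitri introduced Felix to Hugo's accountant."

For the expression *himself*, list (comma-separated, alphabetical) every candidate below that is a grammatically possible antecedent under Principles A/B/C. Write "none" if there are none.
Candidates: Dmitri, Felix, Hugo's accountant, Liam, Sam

Liam

*himself* is a reflexive; Principle A requires it to be bound within its binding domain — the clause headed by 'persuade'.
— Dmitri: subject of the clause headed by 'introduced'; does not c-command the reflexive — cannot bind it (Principle A).
— Felix: object of the clause headed by 'introduced'; does not c-command the reflexive — cannot bind it (Principle A).
— Hugo's accountant: second object of the clause headed by 'introduced'; does not c-command the reflexive — cannot bind it (Principle A).
— Liam: subject of the clause headed by 'persuade'; c-commands the reflexive within its binding domain — allowed (Principle A).
— Sam: possessor inside the subject DP of the matrix clause; does not c-command the reflexive — cannot bind it (Principle A).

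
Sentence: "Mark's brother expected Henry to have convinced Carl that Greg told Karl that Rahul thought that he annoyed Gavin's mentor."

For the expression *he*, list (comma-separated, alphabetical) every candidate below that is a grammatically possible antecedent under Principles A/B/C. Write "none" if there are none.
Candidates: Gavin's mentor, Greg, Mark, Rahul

*he* is a pronoun; Principle B requires it to be free in its binding domain — the clause headed by 'annoyed'.
— Gavin's mentor: object of the clause headed by 'annoyed'; is c-commanded by the pronoun; coreference would bind this R-expression — blocked (Principle C).
— Greg: subject of the clause headed by 'told'; c-commands the pronoun but lies outside its binding domain — allowed.
— Mark: possessor inside the subject DP of the matrix clause; does not c-command the pronoun — Principle B does not apply; allowed.
— Rahul: subject of the clause headed by 'thought'; c-commands the pronoun but lies outside its binding domain — allowed.

Greg, Mark, Rahul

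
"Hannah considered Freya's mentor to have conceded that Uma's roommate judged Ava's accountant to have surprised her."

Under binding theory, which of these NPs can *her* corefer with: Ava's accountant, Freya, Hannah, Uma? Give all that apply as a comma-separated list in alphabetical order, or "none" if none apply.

Freya, Hannah, Uma

*her* is a pronoun; Principle B requires it to be free in its binding domain — the clause headed by 'surprised'.
— Ava's accountant: subject of the clause headed by 'surprised'; c-commands the pronoun within its binding domain — blocked (Principle B).
— Freya: possessor inside the subject DP of the clause headed by 'conceded'; does not c-command the pronoun — Principle B does not apply; allowed.
— Hannah: subject of the matrix clause; c-commands the pronoun but lies outside its binding domain — allowed.
— Uma: possessor inside the subject DP of the clause headed by 'judged'; does not c-command the pronoun — Principle B does not apply; allowed.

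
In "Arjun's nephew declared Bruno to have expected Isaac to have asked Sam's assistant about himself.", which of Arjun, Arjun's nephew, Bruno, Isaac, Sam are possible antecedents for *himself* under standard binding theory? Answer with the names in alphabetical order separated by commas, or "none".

Isaac

*himself* is a reflexive; Principle A requires it to be bound within its binding domain — the clause headed by 'asked'.
— Arjun: possessor inside the subject DP of the matrix clause; does not c-command the reflexive — cannot bind it (Principle A).
— Arjun's nephew: subject of the matrix clause; c-commands the reflexive but lies outside its binding domain — cannot bind it (Principle A).
— Bruno: subject of the clause headed by 'expected'; c-commands the reflexive but lies outside its binding domain — cannot bind it (Principle A).
— Isaac: subject of the clause headed by 'asked'; c-commands the reflexive within its binding domain — allowed (Principle A).
— Sam: possessor inside the object DP of the clause headed by 'asked'; does not c-command the reflexive — cannot bind it (Principle A).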